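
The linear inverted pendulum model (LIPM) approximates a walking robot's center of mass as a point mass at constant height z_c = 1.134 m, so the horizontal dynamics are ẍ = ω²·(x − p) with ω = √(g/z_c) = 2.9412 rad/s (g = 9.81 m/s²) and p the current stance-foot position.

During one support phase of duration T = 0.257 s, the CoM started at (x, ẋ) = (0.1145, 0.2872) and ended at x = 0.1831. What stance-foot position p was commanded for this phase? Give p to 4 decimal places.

ωT = 2.9412·0.257 = 0.755888; cosh(ωT) = 1.299548, sinh(ωT) = 0.829955
x(T) = p + (x₀−p)·cosh(ωT) + (ẋ₀/ω)·sinh(ωT) ⇒ p·(1 − cosh) = x(T) − x₀·cosh − (ẋ₀/ω)·sinh
numerator   = 0.1831 − (0.1145)·1.299548 − (0.2872/2.9412)·0.829955 = -0.046741
denominator = 1 − 1.299548 = -0.299548
p = -0.046741 / -0.299548 = 0.1560

p = 0.1560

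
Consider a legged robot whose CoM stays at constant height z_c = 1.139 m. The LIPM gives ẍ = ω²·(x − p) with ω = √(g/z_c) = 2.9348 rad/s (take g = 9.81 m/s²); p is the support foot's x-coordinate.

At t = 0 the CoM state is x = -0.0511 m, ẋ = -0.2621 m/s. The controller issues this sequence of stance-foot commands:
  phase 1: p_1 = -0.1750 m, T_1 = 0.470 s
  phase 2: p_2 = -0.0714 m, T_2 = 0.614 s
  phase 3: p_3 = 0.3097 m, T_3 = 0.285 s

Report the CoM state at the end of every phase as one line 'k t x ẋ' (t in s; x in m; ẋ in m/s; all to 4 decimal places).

phase 1: p=-0.1750, T=0.470, ωT=1.379356, cosh=2.112042, sinh=1.860301; start (x,ẋ)=(-0.051100, -0.262100) → end (x,ẋ)=(-0.079457, 0.122880)
phase 2: p=-0.0714, T=0.614, ωT=1.801967, cosh=3.113267, sinh=2.948293; start (x,ẋ)=(-0.079457, 0.122880) → end (x,ẋ)=(0.026961, 0.312842)
phase 3: p=0.3097, T=0.285, ωT=0.836418, cosh=1.370672, sinh=0.937412; start (x,ẋ)=(0.026961, 0.312842) → end (x,ẋ)=(0.022083, -0.349045)

1 0.4700 -0.0795 0.1229
2 1.0840 0.0270 0.3128
3 1.3690 0.0221 -0.3490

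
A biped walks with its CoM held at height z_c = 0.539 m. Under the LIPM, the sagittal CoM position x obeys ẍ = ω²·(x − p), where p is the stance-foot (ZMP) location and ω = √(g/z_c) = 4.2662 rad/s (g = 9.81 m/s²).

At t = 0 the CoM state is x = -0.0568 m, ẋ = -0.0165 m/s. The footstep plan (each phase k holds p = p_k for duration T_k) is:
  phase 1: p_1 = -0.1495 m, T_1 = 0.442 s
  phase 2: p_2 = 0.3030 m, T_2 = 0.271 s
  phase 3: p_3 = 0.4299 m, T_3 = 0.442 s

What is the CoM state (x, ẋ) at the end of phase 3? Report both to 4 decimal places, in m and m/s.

phase 1: p=-0.1495, T=0.442, ωT=1.885660, cosh=3.371217, sinh=3.219488; start (x,ẋ)=(-0.056800, -0.016500) → end (x,ẋ)=(0.150560, 1.217608)
phase 2: p=0.3030, T=0.271, ωT=1.156140, cosh=1.746172, sinh=1.431473; start (x,ẋ)=(0.150560, 1.217608) → end (x,ẋ)=(0.445368, 1.195209)
phase 3: p=0.4299, T=0.442, ωT=1.885660, cosh=3.371217, sinh=3.219488; start (x,ẋ)=(0.445368, 1.195209) → end (x,ẋ)=(1.384009, 4.241757)

x = 1.3840, ẋ = 4.2418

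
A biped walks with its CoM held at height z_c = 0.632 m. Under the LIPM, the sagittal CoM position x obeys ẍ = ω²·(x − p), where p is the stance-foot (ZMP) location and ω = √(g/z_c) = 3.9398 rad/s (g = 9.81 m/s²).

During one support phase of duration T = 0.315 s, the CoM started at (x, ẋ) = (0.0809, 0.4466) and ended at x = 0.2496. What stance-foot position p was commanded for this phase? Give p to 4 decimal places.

p = 0.0935

ωT = 3.9398·0.315 = 1.241037; cosh(ωT) = 1.874142, sinh(ωT) = 1.585057
x(T) = p + (x₀−p)·cosh(ωT) + (ẋ₀/ω)·sinh(ωT) ⇒ p·(1 − cosh) = x(T) − x₀·cosh − (ẋ₀/ω)·sinh
numerator   = 0.2496 − (0.0809)·1.874142 − (0.4466/3.9398)·1.585057 = -0.081694
denominator = 1 − 1.874142 = -0.874142
p = -0.081694 / -0.874142 = 0.0935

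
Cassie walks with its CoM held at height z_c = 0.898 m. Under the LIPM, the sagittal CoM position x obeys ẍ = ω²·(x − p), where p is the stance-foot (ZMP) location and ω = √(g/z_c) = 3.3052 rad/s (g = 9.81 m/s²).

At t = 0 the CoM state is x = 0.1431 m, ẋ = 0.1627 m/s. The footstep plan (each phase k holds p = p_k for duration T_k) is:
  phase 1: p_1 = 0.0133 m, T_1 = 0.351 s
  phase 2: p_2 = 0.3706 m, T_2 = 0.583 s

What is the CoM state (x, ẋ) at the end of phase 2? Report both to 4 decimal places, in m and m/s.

phase 1: p=0.0133, T=0.351, ωT=1.160125, cosh=1.751890, sinh=1.438443; start (x,ẋ)=(0.143100, 0.162700) → end (x,ẋ)=(0.311503, 0.902146)
phase 2: p=0.3706, T=0.583, ωT=1.926932, cosh=3.506999, sinh=3.361404; start (x,ẋ)=(0.311503, 0.902146) → end (x,ẋ)=(1.080835, 2.507254)

x = 1.0808, ẋ = 2.5073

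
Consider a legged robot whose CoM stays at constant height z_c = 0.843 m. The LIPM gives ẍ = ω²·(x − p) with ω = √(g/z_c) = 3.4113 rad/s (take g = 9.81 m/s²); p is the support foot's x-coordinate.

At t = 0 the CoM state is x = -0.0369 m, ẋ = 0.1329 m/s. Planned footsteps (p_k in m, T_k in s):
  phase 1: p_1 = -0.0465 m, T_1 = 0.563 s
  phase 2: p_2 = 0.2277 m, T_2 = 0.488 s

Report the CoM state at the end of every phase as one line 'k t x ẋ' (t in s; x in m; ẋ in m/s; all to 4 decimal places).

1 0.5630 0.1171 0.5726
2 1.0510 0.3525 0.6055

phase 1: p=-0.0465, T=0.563, ωT=1.920562, cosh=3.485658, sinh=3.339134; start (x,ẋ)=(-0.036900, 0.132900) → end (x,ẋ)=(0.117051, 0.572596)
phase 2: p=0.2277, T=0.488, ωT=1.664714, cosh=2.736704, sinh=2.547460; start (x,ẋ)=(0.117051, 0.572596) → end (x,ẋ)=(0.352484, 0.605467)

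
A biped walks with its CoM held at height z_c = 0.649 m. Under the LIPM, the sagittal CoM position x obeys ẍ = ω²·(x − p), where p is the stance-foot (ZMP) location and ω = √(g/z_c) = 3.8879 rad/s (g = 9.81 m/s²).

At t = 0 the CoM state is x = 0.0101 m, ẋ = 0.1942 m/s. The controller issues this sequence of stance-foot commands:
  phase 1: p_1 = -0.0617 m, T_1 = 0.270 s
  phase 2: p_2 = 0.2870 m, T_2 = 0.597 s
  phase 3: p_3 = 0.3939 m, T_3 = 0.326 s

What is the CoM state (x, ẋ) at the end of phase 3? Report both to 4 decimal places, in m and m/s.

phase 1: p=-0.0617, T=0.270, ωT=1.049733, cosh=1.603460, sinh=1.253429; start (x,ẋ)=(0.010100, 0.194200) → end (x,ẋ)=(0.116037, 0.661288)
phase 2: p=0.2870, T=0.597, ωT=2.321076, cosh=5.142400, sinh=5.044232; start (x,ẋ)=(0.116037, 0.661288) → end (x,ẋ)=(0.265807, 0.047771)
phase 3: p=0.3939, T=0.326, ωT=1.267455, cosh=1.916675, sinh=1.635128; start (x,ẋ)=(0.265807, 0.047771) → end (x,ẋ)=(0.168478, -0.722755)

x = 0.1685, ẋ = -0.7228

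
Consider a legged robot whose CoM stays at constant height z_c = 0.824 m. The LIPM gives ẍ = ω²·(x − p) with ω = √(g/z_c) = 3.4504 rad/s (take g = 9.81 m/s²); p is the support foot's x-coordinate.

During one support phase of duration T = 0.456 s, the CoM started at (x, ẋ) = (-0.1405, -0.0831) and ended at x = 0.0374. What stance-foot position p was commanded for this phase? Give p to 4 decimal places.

p = -0.2946

ωT = 3.4504·0.456 = 1.573382; cosh(ωT) = 2.515138, sinh(ωT) = 2.307796
x(T) = p + (x₀−p)·cosh(ωT) + (ẋ₀/ω)·sinh(ωT) ⇒ p·(1 − cosh) = x(T) − x₀·cosh − (ẋ₀/ω)·sinh
numerator   = 0.0374 − (-0.1405)·2.515138 − (-0.0831/3.4504)·2.307796 = 0.446358
denominator = 1 − 2.515138 = -1.515138
p = 0.446358 / -1.515138 = -0.2946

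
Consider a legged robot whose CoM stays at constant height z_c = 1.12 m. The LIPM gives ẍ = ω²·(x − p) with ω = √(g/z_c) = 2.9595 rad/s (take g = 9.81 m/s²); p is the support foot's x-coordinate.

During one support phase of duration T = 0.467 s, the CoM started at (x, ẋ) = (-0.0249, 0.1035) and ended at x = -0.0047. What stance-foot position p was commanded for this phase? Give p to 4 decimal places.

p = 0.0154

ωT = 2.9595·0.467 = 1.382086; cosh(ωT) = 2.117129, sinh(ωT) = 1.866075
x(T) = p + (x₀−p)·cosh(ωT) + (ẋ₀/ω)·sinh(ωT) ⇒ p·(1 − cosh) = x(T) − x₀·cosh − (ẋ₀/ω)·sinh
numerator   = -0.0047 − (-0.0249)·2.117129 − (0.1035/2.9595)·1.866075 = -0.017244
denominator = 1 − 2.117129 = -1.117129
p = -0.017244 / -1.117129 = 0.0154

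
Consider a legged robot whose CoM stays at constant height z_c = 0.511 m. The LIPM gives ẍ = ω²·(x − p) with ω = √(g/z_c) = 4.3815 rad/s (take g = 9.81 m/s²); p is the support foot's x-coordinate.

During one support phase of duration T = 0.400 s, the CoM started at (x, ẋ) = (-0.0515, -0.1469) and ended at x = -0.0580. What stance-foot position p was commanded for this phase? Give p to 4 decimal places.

ωT = 4.3815·0.400 = 1.752600; cosh(ωT) = 2.971453, sinh(ωT) = 2.798131
x(T) = p + (x₀−p)·cosh(ωT) + (ẋ₀/ω)·sinh(ωT) ⇒ p·(1 − cosh) = x(T) − x₀·cosh − (ẋ₀/ω)·sinh
numerator   = -0.0580 − (-0.0515)·2.971453 − (-0.1469/4.3815)·2.798131 = 0.188844
denominator = 1 − 2.971453 = -1.971453
p = 0.188844 / -1.971453 = -0.0958

p = -0.0958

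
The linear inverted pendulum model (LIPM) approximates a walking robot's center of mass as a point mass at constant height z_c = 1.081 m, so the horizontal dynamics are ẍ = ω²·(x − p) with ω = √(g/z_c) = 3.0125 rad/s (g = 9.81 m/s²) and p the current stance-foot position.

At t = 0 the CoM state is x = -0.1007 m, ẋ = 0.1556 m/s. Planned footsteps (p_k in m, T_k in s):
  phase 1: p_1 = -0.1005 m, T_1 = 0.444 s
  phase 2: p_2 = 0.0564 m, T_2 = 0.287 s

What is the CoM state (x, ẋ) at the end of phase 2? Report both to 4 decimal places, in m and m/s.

x = 0.0669, ẋ = 0.2481

phase 1: p=-0.1005, T=0.444, ωT=1.337550, cosh=2.036093, sinh=1.773605; start (x,ẋ)=(-0.100700, 0.155600) → end (x,ẋ)=(-0.009298, 0.315747)
phase 2: p=0.0564, T=0.287, ωT=0.864587, cosh=1.397626, sinh=0.976401; start (x,ẋ)=(-0.009298, 0.315747) → end (x,ẋ)=(0.066918, 0.248053)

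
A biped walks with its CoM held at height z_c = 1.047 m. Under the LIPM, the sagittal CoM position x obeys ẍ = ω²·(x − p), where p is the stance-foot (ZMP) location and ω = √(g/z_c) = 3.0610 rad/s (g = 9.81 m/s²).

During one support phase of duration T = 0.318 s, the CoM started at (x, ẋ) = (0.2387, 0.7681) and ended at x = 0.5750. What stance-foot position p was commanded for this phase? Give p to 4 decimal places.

ωT = 3.0610·0.318 = 0.973398; cosh(ωT) = 1.512360, sinh(ωT) = 1.134563
x(T) = p + (x₀−p)·cosh(ωT) + (ẋ₀/ω)·sinh(ωT) ⇒ p·(1 − cosh) = x(T) − x₀·cosh − (ẋ₀/ω)·sinh
numerator   = 0.5750 − (0.2387)·1.512360 − (0.7681/3.0610)·1.134563 = -0.070698
denominator = 1 − 1.512360 = -0.512360
p = -0.070698 / -0.512360 = 0.1380

p = 0.1380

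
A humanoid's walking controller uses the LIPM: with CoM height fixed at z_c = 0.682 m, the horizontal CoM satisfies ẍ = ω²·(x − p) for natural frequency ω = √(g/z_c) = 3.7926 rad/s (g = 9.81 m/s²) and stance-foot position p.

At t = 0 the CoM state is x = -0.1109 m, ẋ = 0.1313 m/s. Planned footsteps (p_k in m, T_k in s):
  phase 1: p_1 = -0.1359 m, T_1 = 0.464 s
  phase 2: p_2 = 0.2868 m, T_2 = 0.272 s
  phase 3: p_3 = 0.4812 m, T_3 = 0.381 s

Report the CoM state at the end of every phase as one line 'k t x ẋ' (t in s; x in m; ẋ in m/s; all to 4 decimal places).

phase 1: p=-0.1359, T=0.464, ωT=1.759766, cosh=2.991582, sinh=2.819497; start (x,ẋ)=(-0.110900, 0.131300) → end (x,ẋ)=(0.036501, 0.660125)
phase 2: p=0.2868, T=0.272, ωT=1.031587, cosh=1.580978, sinh=1.224537; start (x,ẋ)=(0.036501, 0.660125) → end (x,ẋ)=(0.104221, -0.118791)
phase 3: p=0.4812, T=0.381, ωT=1.444981, cosh=2.238760, sinh=2.003010; start (x,ẋ)=(0.104221, -0.118791) → end (x,ẋ)=(-0.425505, -3.129712)

1 0.4640 0.0365 0.6601
2 0.7360 0.1042 -0.1188
3 1.1170 -0.4255 -3.1297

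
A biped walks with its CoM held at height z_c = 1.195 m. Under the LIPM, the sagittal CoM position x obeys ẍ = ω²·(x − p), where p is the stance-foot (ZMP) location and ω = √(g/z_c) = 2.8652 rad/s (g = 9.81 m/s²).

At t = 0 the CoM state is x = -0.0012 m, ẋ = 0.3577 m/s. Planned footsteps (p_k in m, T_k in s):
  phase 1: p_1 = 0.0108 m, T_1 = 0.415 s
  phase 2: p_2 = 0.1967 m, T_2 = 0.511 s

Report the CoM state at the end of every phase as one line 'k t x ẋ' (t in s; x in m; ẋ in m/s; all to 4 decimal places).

phase 1: p=0.0108, T=0.415, ωT=1.189058, cosh=1.794247, sinh=1.489739; start (x,ẋ)=(-0.001200, 0.357700) → end (x,ẋ)=(0.175252, 0.590581)
phase 2: p=0.1967, T=0.511, ωT=1.464117, cosh=2.277503, sinh=2.046221; start (x,ẋ)=(0.175252, 0.590581) → end (x,ẋ)=(0.569625, 1.219308)

1 0.4150 0.1753 0.5906
2 0.9260 0.5696 1.2193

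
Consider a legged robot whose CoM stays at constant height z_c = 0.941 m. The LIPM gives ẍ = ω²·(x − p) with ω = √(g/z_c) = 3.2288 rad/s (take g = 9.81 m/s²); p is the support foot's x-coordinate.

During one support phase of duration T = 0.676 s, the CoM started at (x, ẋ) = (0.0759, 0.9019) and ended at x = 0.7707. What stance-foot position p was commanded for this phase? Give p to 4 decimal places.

p = 0.2272

ωT = 3.2288·0.676 = 2.182669; cosh(ωT) = 4.491344, sinh(ωT) = 4.378603
x(T) = p + (x₀−p)·cosh(ωT) + (ẋ₀/ω)·sinh(ωT) ⇒ p·(1 − cosh) = x(T) − x₀·cosh − (ẋ₀/ω)·sinh
numerator   = 0.7707 − (0.0759)·4.491344 − (0.9019/3.2288)·4.378603 = -0.793267
denominator = 1 − 4.491344 = -3.491344
p = -0.793267 / -3.491344 = 0.2272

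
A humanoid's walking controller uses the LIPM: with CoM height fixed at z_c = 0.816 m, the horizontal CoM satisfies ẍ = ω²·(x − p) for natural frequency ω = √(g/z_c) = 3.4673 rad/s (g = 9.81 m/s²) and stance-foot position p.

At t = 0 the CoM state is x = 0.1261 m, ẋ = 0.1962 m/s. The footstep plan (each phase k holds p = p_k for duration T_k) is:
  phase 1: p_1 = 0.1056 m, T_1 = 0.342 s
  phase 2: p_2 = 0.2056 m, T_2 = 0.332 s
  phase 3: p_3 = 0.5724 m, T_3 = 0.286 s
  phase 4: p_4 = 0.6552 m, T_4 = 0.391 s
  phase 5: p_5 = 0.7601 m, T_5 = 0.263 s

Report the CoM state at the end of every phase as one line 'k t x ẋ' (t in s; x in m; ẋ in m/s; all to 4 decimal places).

phase 1: p=0.1056, T=0.342, ωT=1.185817, cosh=1.789428, sinh=1.483931; start (x,ẋ)=(0.126100, 0.196200) → end (x,ẋ)=(0.226253, 0.456563)
phase 2: p=0.2056, T=0.332, ωT=1.151144, cosh=1.739041, sinh=1.422766; start (x,ẋ)=(0.226253, 0.456563) → end (x,ẋ)=(0.428861, 0.895865)
phase 3: p=0.5724, T=0.286, ωT=0.991648, cosh=1.533319, sinh=1.162354; start (x,ẋ)=(0.428861, 0.895865) → end (x,ẋ)=(0.652633, 0.795152)
phase 4: p=0.6552, T=0.391, ωT=1.355714, cosh=2.068647, sinh=1.810884; start (x,ẋ)=(0.652633, 0.795152) → end (x,ẋ)=(1.065177, 1.628770)
phase 5: p=0.7601, T=0.263, ωT=0.911900, cosh=1.445404, sinh=1.043643; start (x,ẋ)=(1.065177, 1.628770) → end (x,ẋ)=(1.691313, 3.458191)

1 0.3420 0.2263 0.4566
2 0.6740 0.4289 0.8959
3 0.9600 0.6526 0.7952
4 1.3510 1.0652 1.6288
5 1.6140 1.6913 3.4582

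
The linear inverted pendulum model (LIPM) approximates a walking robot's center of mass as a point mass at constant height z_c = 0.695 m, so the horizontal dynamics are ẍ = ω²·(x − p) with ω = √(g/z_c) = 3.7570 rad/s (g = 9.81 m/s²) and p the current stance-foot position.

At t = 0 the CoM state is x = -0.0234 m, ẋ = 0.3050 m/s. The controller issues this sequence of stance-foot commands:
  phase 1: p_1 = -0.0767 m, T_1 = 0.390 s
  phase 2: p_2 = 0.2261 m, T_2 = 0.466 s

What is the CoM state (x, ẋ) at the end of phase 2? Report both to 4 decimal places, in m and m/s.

phase 1: p=-0.0767, T=0.390, ωT=1.465230, cosh=2.279782, sinh=2.048757; start (x,ẋ)=(-0.023400, 0.305000) → end (x,ẋ)=(0.211134, 1.105593)
phase 2: p=0.2261, T=0.466, ωT=1.750762, cosh=2.966315, sinh=2.792674; start (x,ẋ)=(0.211134, 1.105593) → end (x,ẋ)=(1.003522, 3.122515)

x = 1.0035, ẋ = 3.1225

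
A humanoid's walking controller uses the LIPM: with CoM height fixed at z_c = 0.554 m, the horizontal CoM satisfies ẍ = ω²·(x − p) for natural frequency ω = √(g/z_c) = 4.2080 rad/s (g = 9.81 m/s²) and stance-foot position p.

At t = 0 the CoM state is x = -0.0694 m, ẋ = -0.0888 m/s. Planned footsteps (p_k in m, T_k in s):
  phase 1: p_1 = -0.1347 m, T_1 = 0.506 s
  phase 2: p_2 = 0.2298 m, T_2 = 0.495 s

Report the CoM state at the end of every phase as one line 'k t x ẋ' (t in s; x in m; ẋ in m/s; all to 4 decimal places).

phase 1: p=-0.1347, T=0.506, ωT=2.129248, cosh=4.263734, sinh=4.144807; start (x,ẋ)=(-0.069400, -0.088800) → end (x,ẋ)=(0.056255, 0.760301)
phase 2: p=0.2298, T=0.495, ωT=2.082960, cosh=4.076379, sinh=3.951818; start (x,ẋ)=(0.056255, 0.760301) → end (x,ẋ)=(0.236380, 0.213356)

1 0.5060 0.0563 0.7603
2 1.0010 0.2364 0.2134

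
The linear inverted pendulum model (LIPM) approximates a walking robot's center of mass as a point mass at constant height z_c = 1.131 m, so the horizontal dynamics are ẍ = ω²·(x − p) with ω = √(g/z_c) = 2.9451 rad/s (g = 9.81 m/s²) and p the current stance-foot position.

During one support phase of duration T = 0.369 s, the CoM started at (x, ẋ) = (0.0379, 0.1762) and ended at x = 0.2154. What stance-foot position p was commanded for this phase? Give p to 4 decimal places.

ωT = 2.9451·0.369 = 1.086742; cosh(ωT) = 1.650957, sinh(ωT) = 1.313643
x(T) = p + (x₀−p)·cosh(ωT) + (ẋ₀/ω)·sinh(ωT) ⇒ p·(1 − cosh) = x(T) − x₀·cosh − (ẋ₀/ω)·sinh
numerator   = 0.2154 − (0.0379)·1.650957 − (0.1762/2.9451)·1.313643 = 0.074236
denominator = 1 − 1.650957 = -0.650957
p = 0.074236 / -0.650957 = -0.1140

p = -0.1140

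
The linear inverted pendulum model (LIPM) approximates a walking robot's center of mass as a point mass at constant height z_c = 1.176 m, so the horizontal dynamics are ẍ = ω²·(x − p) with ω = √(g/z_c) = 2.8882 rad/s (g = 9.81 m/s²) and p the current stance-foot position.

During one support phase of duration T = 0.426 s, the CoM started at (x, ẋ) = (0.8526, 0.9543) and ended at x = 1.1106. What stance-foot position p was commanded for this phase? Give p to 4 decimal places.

p = 1.1549

ωT = 2.8882·0.426 = 1.230373; cosh(ωT) = 1.857345, sinh(ωT) = 1.565162
x(T) = p + (x₀−p)·cosh(ωT) + (ẋ₀/ω)·sinh(ωT) ⇒ p·(1 − cosh) = x(T) − x₀·cosh − (ẋ₀/ω)·sinh
numerator   = 1.1106 − (0.8526)·1.857345 − (0.9543/2.8882)·1.565162 = -0.990123
denominator = 1 − 1.857345 = -0.857345
p = -0.990123 / -0.857345 = 1.1549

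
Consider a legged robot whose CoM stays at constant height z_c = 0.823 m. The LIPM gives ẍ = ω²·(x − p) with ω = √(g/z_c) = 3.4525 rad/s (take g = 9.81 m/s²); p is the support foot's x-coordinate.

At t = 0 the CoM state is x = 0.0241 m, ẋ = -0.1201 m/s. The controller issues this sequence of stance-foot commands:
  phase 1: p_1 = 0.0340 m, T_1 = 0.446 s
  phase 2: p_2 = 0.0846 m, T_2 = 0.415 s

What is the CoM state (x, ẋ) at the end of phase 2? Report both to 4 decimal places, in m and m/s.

phase 1: p=0.0340, T=0.446, ωT=1.539815, cosh=2.439074, sinh=2.224653; start (x,ẋ)=(0.024100, -0.120100) → end (x,ẋ)=(-0.067534, -0.368971)
phase 2: p=0.0846, T=0.415, ωT=1.432787, cosh=2.214503, sinh=1.975860; start (x,ẋ)=(-0.067534, -0.368971) → end (x,ẋ)=(-0.463464, -1.854897)

x = -0.4635, ẋ = -1.8549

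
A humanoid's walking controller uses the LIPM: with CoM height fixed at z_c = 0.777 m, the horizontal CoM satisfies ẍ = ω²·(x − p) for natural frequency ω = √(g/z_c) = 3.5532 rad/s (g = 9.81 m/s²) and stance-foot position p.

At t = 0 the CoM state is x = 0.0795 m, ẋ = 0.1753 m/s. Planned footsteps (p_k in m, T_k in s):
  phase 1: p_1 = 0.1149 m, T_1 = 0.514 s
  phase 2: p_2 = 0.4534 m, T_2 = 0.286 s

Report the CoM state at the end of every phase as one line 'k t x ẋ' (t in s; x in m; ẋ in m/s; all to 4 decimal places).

phase 1: p=0.1149, T=0.514, ωT=1.826345, cosh=3.186072, sinh=3.025071; start (x,ẋ)=(0.079500, 0.175300) → end (x,ẋ)=(0.151357, 0.178015)
phase 2: p=0.4534, T=0.286, ωT=1.016215, cosh=1.562340, sinh=1.200378; start (x,ẋ)=(0.151357, 0.178015) → end (x,ẋ)=(0.041645, -1.010147)

1 0.5140 0.1514 0.1780
2 0.8000 0.0416 -1.0101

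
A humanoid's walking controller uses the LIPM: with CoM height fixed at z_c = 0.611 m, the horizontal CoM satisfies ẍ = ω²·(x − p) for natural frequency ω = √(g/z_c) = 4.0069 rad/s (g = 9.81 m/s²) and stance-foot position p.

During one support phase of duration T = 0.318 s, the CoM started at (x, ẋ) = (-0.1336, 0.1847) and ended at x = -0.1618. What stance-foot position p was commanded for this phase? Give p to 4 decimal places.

p = -0.0213

ωT = 4.0069·0.318 = 1.274194; cosh(ωT) = 1.927738, sinh(ωT) = 1.648081
x(T) = p + (x₀−p)·cosh(ωT) + (ẋ₀/ω)·sinh(ωT) ⇒ p·(1 − cosh) = x(T) − x₀·cosh − (ẋ₀/ω)·sinh
numerator   = -0.1618 − (-0.1336)·1.927738 − (0.1847/4.0069)·1.648081 = 0.019777
denominator = 1 − 1.927738 = -0.927738
p = 0.019777 / -0.927738 = -0.0213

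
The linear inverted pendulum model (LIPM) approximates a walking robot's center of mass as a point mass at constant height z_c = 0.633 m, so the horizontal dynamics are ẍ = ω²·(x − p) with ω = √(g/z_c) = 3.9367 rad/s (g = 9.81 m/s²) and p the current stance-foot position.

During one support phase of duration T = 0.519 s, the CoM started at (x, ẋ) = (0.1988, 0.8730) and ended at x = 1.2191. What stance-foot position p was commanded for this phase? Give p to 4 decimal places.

ωT = 3.9367·0.519 = 2.043147; cosh(ωT) = 3.922236, sinh(ωT) = 3.792616
x(T) = p + (x₀−p)·cosh(ωT) + (ẋ₀/ω)·sinh(ωT) ⇒ p·(1 − cosh) = x(T) − x₀·cosh − (ẋ₀/ω)·sinh
numerator   = 1.2191 − (0.1988)·3.922236 − (0.8730/3.9367)·3.792616 = -0.401689
denominator = 1 − 3.922236 = -2.922236
p = -0.401689 / -2.922236 = 0.1375

p = 0.1375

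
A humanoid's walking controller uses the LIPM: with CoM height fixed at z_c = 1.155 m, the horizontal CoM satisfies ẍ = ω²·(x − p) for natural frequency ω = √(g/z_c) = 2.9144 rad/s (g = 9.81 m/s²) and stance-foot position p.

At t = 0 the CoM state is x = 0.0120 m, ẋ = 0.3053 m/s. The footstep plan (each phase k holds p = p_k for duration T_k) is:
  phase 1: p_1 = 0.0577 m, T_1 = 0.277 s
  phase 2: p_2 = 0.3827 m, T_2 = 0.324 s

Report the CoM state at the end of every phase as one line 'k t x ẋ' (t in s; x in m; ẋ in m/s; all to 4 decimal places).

1 0.2770 0.0903 0.2907
2 0.6010 0.0589 -0.4993

phase 1: p=0.0577, T=0.277, ωT=0.807289, cosh=1.343944, sinh=0.897878; start (x,ẋ)=(0.012000, 0.305300) → end (x,ẋ)=(0.090340, 0.290719)
phase 2: p=0.3827, T=0.324, ωT=0.944266, cosh=1.479945, sinh=1.090980; start (x,ẋ)=(0.090340, 0.290719) → end (x,ẋ)=(0.058851, -0.499326)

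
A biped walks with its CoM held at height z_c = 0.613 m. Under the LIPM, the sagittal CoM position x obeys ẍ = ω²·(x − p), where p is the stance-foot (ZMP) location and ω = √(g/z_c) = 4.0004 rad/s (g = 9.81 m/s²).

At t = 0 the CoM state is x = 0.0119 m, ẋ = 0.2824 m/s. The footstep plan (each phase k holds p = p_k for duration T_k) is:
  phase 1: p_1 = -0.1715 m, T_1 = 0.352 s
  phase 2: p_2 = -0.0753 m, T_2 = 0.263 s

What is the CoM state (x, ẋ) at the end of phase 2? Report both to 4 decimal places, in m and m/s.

phase 1: p=-0.1715, T=0.352, ωT=1.408141, cosh=2.166472, sinh=1.921875; start (x,ẋ)=(0.011900, 0.282400) → end (x,ẋ)=(0.361502, 2.021840)
phase 2: p=-0.0753, T=0.263, ωT=1.052105, cosh=1.606438, sinh=1.257236; start (x,ẋ)=(0.361502, 2.021840) → end (x,ẋ)=(1.261814, 5.444831)

x = 1.2618, ẋ = 5.4448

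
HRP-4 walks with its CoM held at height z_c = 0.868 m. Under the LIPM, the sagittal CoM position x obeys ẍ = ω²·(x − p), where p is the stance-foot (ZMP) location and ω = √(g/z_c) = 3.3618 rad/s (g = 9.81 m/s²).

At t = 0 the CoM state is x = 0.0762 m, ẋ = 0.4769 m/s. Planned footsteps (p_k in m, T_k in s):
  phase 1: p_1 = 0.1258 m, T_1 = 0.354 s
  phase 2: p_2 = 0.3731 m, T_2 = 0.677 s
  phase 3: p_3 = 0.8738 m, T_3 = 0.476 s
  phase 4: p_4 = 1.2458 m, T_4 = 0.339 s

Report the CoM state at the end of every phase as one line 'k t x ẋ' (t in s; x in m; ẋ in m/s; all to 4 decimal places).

1 0.3540 0.2483 0.6077
2 1.0310 0.6300 0.9690
3 1.5070 0.9301 0.5505
4 1.8460 0.9317 -0.5403

phase 1: p=0.1258, T=0.354, ωT=1.190077, cosh=1.795766, sinh=1.491569; start (x,ẋ)=(0.076200, 0.476900) → end (x,ẋ)=(0.248322, 0.607689)
phase 2: p=0.3731, T=0.677, ωT=2.275939, cosh=4.919877, sinh=4.817177; start (x,ẋ)=(0.248322, 0.607689) → end (x,ẋ)=(0.629973, 0.969047)
phase 3: p=0.8738, T=0.476, ωT=1.600217, cosh=2.577980, sinh=2.376127; start (x,ẋ)=(0.629973, 0.969047) → end (x,ẋ)=(0.930145, 0.550482)
phase 4: p=1.2458, T=0.339, ωT=1.139650, cosh=1.722803, sinh=1.402872; start (x,ẋ)=(0.930145, 0.550482) → end (x,ẋ)=(0.931703, -0.540315)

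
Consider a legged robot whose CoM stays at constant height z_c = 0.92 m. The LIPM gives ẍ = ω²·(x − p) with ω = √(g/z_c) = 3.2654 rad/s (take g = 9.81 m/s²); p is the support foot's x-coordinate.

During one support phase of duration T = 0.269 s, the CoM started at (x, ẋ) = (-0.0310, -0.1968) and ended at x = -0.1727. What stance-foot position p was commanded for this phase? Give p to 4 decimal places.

p = 0.1676

ωT = 3.2654·0.269 = 0.878393; cosh(ωT) = 1.411239, sinh(ωT) = 0.995789
x(T) = p + (x₀−p)·cosh(ωT) + (ẋ₀/ω)·sinh(ωT) ⇒ p·(1 − cosh) = x(T) − x₀·cosh − (ẋ₀/ω)·sinh
numerator   = -0.1727 − (-0.0310)·1.411239 − (-0.1968/3.2654)·0.995789 = -0.068937
denominator = 1 − 1.411239 = -0.411239
p = -0.068937 / -0.411239 = 0.1676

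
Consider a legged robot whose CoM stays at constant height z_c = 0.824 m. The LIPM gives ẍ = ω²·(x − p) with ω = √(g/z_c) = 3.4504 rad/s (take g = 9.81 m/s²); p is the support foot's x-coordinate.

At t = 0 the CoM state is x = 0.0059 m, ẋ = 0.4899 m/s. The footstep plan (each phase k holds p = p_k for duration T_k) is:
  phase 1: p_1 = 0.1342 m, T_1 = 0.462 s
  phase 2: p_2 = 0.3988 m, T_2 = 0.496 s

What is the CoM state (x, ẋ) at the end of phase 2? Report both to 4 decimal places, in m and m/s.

phase 1: p=0.1342, T=0.462, ωT=1.594085, cosh=2.563458, sinh=2.360363; start (x,ẋ)=(0.005900, 0.489900) → end (x,ẋ)=(0.140441, 0.210937)
phase 2: p=0.3988, T=0.496, ωT=1.711398, cosh=2.858656, sinh=2.678043; start (x,ẋ)=(0.140441, 0.210937) → end (x,ẋ)=(-0.176039, -1.784321)

x = -0.1760, ẋ = -1.7843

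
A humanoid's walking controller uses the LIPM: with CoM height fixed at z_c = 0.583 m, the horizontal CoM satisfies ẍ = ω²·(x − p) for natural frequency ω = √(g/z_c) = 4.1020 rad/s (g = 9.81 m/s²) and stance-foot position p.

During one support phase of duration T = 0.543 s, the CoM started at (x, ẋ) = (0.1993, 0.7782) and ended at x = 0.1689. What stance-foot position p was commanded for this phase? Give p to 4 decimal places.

p = 0.4431

ωT = 4.1020·0.543 = 2.227386; cosh(ωT) = 4.691699, sinh(ωT) = 4.583889
x(T) = p + (x₀−p)·cosh(ωT) + (ẋ₀/ω)·sinh(ωT) ⇒ p·(1 − cosh) = x(T) − x₀·cosh − (ẋ₀/ω)·sinh
numerator   = 0.1689 − (0.1993)·4.691699 − (0.7782/4.1020)·4.583889 = -1.635776
denominator = 1 − 4.691699 = -3.691699
p = -1.635776 / -3.691699 = 0.4431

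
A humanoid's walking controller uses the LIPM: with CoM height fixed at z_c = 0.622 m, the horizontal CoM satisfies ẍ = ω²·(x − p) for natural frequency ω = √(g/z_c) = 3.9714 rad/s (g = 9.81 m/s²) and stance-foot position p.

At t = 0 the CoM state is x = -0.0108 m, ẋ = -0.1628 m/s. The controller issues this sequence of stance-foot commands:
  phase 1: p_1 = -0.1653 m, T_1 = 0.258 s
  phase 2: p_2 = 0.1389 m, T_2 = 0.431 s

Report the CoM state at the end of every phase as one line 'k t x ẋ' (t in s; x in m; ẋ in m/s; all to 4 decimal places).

1 0.2580 0.0279 0.4886
2 0.6890 0.1511 0.2163

phase 1: p=-0.1653, T=0.258, ωT=1.024621, cosh=1.572486, sinh=1.213554; start (x,ẋ)=(-0.010800, -0.162800) → end (x,ẋ)=(0.027902, 0.488613)
phase 2: p=0.1389, T=0.431, ωT=1.711673, cosh=2.859392, sinh=2.678829; start (x,ẋ)=(0.027902, 0.488613) → end (x,ẋ)=(0.151097, 0.216260)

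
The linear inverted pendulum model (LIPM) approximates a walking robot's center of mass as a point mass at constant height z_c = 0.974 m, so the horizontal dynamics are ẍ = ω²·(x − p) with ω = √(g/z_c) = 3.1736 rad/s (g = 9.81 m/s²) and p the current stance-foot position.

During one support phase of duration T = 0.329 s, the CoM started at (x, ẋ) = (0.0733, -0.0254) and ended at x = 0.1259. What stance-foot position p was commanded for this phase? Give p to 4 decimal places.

p = -0.0316

ωT = 3.1736·0.329 = 1.044114; cosh(ωT) = 1.596442, sinh(ωT) = 1.244439
x(T) = p + (x₀−p)·cosh(ωT) + (ẋ₀/ω)·sinh(ωT) ⇒ p·(1 − cosh) = x(T) − x₀·cosh − (ẋ₀/ω)·sinh
numerator   = 0.1259 − (0.0733)·1.596442 − (-0.0254/3.1736)·1.244439 = 0.018841
denominator = 1 − 1.596442 = -0.596442
p = 0.018841 / -0.596442 = -0.0316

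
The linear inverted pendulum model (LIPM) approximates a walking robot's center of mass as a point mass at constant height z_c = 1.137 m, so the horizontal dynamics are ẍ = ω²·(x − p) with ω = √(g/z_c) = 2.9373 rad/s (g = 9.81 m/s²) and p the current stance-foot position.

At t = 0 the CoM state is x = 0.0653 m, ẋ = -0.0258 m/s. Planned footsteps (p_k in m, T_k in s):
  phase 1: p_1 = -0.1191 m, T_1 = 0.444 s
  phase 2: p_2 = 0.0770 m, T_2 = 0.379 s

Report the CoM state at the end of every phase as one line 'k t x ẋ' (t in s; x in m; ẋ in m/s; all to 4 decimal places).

1 0.4440 0.2307 0.8733
2 0.8230 0.7398 2.0856

phase 1: p=-0.1191, T=0.444, ωT=1.304161, cosh=1.977999, sinh=1.706599; start (x,ẋ)=(0.065300, -0.025800) → end (x,ẋ)=(0.230653, 0.873326)
phase 2: p=0.0770, T=0.379, ωT=1.113237, cosh=1.686345, sinh=1.357851; start (x,ẋ)=(0.230653, 0.873326) → end (x,ẋ)=(0.739832, 2.085561)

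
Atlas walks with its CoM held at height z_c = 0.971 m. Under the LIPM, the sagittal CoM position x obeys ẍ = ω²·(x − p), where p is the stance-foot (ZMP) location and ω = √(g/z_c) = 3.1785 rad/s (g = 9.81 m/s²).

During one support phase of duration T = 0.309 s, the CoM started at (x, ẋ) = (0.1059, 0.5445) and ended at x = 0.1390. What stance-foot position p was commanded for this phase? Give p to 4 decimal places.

ωT = 3.1785·0.309 = 0.982156; cosh(ωT) = 1.522355, sinh(ωT) = 1.147853
x(T) = p + (x₀−p)·cosh(ωT) + (ẋ₀/ω)·sinh(ωT) ⇒ p·(1 − cosh) = x(T) − x₀·cosh − (ẋ₀/ω)·sinh
numerator   = 0.1390 − (0.1059)·1.522355 − (0.5445/3.1785)·1.147853 = -0.218853
denominator = 1 − 1.522355 = -0.522355
p = -0.218853 / -0.522355 = 0.4190

p = 0.4190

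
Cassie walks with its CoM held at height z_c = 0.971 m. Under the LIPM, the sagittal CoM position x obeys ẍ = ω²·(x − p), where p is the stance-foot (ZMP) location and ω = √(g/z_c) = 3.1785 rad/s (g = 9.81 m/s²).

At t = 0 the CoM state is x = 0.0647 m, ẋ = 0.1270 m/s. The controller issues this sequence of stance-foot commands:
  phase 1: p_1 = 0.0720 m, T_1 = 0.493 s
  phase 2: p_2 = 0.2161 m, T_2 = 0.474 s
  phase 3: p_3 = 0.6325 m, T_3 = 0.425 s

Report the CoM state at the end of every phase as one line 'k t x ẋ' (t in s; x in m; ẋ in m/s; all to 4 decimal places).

phase 1: p=0.0720, T=0.493, ωT=1.567001, cosh=2.500461, sinh=2.291791; start (x,ẋ)=(0.064700, 0.127000) → end (x,ẋ)=(0.145317, 0.264382)
phase 2: p=0.2161, T=0.474, ωT=1.506609, cosh=2.366534, sinh=2.144873; start (x,ẋ)=(0.145317, 0.264382) → end (x,ẋ)=(0.226997, 0.143110)
phase 3: p=0.6325, T=0.425, ωT=1.350863, cosh=2.059885, sinh=1.800869; start (x,ẋ)=(0.226997, 0.143110) → end (x,ẋ)=(-0.121707, -2.026333)

1 0.4930 0.1453 0.2644
2 0.9670 0.2270 0.1431
3 1.3920 -0.1217 -2.0263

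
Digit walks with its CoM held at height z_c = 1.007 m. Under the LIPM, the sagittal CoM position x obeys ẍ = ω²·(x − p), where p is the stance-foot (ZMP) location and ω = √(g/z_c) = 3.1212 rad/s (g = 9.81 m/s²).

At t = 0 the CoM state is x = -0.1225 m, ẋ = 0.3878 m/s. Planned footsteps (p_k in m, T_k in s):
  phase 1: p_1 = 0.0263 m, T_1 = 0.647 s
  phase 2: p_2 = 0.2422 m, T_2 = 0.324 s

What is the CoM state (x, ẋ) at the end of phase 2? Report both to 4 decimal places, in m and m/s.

x = -0.3547, ẋ = -1.5767

phase 1: p=0.0263, T=0.647, ωT=2.019416, cosh=3.833330, sinh=3.700597; start (x,ẋ)=(-0.122500, 0.387800) → end (x,ẋ)=(-0.084311, -0.232120)
phase 2: p=0.2422, T=0.324, ωT=1.011269, cosh=1.556422, sinh=1.192665; start (x,ẋ)=(-0.084311, -0.232120) → end (x,ẋ)=(-0.354686, -1.576729)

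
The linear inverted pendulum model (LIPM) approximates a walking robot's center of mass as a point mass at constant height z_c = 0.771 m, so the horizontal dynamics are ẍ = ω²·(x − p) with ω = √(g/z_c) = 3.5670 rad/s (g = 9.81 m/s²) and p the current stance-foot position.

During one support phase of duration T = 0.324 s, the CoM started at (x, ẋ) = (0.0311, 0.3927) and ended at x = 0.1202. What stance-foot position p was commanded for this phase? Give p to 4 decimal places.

ωT = 3.5670·0.324 = 1.155708; cosh(ωT) = 1.745553, sinh(ωT) = 1.430718
x(T) = p + (x₀−p)·cosh(ωT) + (ẋ₀/ω)·sinh(ωT) ⇒ p·(1 − cosh) = x(T) − x₀·cosh − (ẋ₀/ω)·sinh
numerator   = 0.1202 − (0.0311)·1.745553 − (0.3927/3.5670)·1.430718 = -0.091598
denominator = 1 − 1.745553 = -0.745553
p = -0.091598 / -0.745553 = 0.1229

p = 0.1229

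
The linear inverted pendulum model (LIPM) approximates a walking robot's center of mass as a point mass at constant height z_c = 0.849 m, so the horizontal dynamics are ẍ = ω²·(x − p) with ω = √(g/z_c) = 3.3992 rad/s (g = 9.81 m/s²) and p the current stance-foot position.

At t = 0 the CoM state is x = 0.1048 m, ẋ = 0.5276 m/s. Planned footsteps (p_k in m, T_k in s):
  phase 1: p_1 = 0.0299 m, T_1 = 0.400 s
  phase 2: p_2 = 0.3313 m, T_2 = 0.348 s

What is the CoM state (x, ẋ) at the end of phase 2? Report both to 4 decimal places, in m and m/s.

phase 1: p=0.0299, T=0.400, ωT=1.359680, cosh=2.075845, sinh=1.819102; start (x,ẋ)=(0.104800, 0.527600) → end (x,ẋ)=(0.467729, 1.558359)
phase 2: p=0.3313, T=0.348, ωT=1.182922, cosh=1.785139, sinh=1.478757; start (x,ẋ)=(0.467729, 1.558359) → end (x,ẋ)=(1.252779, 3.467661)

x = 1.2528, ẋ = 3.4677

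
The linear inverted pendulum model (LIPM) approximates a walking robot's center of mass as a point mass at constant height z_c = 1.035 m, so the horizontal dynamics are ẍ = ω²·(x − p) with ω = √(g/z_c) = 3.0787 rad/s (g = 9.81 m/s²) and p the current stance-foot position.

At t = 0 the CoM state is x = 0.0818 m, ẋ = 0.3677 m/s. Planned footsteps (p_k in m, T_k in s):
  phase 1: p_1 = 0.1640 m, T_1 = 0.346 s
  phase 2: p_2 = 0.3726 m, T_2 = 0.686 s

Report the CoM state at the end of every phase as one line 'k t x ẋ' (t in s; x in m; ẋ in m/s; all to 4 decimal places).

1 0.3460 0.1833 0.2733
2 1.0320 -0.0598 -1.2276

phase 1: p=0.1640, T=0.346, ωT=1.065230, cosh=1.623078, sinh=1.278429; start (x,ẋ)=(0.081800, 0.367700) → end (x,ẋ)=(0.183270, 0.273275)
phase 2: p=0.3726, T=0.686, ωT=2.111988, cosh=4.192827, sinh=4.071830; start (x,ẋ)=(0.183270, 0.273275) → end (x,ẋ)=(-0.059799, -1.227632)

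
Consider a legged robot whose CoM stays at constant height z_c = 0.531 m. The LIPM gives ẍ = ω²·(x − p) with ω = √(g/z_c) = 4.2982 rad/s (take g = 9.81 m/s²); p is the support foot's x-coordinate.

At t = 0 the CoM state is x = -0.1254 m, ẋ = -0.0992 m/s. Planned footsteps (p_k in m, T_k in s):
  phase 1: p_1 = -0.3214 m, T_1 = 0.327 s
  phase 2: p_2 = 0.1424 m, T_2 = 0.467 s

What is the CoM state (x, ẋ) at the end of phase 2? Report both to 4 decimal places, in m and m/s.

x = 1.0128, ẋ = 3.9782

phase 1: p=-0.3214, T=0.327, ωT=1.405511, cosh=2.161427, sinh=1.916185; start (x,ẋ)=(-0.125400, -0.099200) → end (x,ẋ)=(0.058015, 1.399871)
phase 2: p=0.1424, T=0.467, ωT=2.007259, cosh=3.788624, sinh=3.654267; start (x,ẋ)=(0.058015, 1.399871) → end (x,ẋ)=(1.012848, 3.978172)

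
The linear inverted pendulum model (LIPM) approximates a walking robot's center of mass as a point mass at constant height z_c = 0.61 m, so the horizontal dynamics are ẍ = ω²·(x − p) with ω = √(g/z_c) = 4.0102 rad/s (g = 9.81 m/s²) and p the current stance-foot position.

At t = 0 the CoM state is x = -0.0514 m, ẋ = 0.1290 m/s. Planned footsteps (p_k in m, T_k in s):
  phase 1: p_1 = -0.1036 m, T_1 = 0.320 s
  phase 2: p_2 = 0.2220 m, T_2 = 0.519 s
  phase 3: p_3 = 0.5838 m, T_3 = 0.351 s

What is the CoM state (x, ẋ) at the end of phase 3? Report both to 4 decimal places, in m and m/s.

x = -0.5511, ẋ = -4.1570

phase 1: p=-0.1036, T=0.320, ωT=1.283264, cosh=1.942765, sinh=1.665634; start (x,ẋ)=(-0.051400, 0.129000) → end (x,ẋ)=(0.051392, 0.599288)
phase 2: p=0.2220, T=0.519, ωT=2.081294, cosh=4.069800, sinh=3.945032; start (x,ẋ)=(0.051392, 0.599288) → end (x,ẋ)=(0.117210, -0.260093)
phase 3: p=0.5838, T=0.351, ωT=1.407580, cosh=2.165395, sinh=1.920661; start (x,ẋ)=(0.117210, -0.260093) → end (x,ẋ)=(-0.551122, -4.156990)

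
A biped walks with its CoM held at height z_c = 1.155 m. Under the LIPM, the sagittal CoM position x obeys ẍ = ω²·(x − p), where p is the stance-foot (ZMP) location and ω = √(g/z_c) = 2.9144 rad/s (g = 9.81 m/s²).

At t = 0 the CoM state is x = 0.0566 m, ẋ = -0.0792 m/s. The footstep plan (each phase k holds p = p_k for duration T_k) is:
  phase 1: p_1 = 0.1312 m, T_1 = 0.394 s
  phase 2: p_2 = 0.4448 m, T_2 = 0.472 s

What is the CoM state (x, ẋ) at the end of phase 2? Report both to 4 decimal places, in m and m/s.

phase 1: p=0.1312, T=0.394, ωT=1.148274, cosh=1.734965, sinh=1.417781; start (x,ẋ)=(0.056600, -0.079200) → end (x,ẋ)=(-0.036757, -0.445655)
phase 2: p=0.4448, T=0.472, ωT=1.375597, cosh=2.105063, sinh=1.852375; start (x,ẋ)=(-0.036757, -0.445655) → end (x,ẋ)=(-0.852164, -3.537847)

x = -0.8522, ẋ = -3.5378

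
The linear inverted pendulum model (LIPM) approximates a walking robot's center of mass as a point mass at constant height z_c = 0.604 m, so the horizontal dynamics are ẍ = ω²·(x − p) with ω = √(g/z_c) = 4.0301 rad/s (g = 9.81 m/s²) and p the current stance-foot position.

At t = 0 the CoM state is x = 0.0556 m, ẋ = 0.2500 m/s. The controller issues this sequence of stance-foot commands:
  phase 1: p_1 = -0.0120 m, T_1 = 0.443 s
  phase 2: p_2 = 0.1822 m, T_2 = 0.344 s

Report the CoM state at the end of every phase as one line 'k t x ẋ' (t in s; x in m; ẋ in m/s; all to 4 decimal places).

phase 1: p=-0.0120, T=0.443, ωT=1.785334, cosh=3.064657, sinh=2.896916; start (x,ẋ)=(0.055600, 0.250000) → end (x,ẋ)=(0.374876, 1.555385)
phase 2: p=0.1822, T=0.344, ωT=1.386354, cosh=2.125113, sinh=1.875128; start (x,ẋ)=(0.374876, 1.555385) → end (x,ẋ)=(1.315348, 4.761409)

1 0.4430 0.3749 1.5554
2 0.7870 1.3153 4.7614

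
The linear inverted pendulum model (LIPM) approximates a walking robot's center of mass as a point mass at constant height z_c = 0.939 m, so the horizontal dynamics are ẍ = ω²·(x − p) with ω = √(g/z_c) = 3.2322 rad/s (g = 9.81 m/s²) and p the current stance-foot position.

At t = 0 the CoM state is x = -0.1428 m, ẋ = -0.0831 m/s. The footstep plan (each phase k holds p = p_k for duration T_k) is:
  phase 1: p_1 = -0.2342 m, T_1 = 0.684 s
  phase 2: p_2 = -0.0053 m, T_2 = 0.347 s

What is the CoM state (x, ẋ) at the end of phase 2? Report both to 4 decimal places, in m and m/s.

x = 0.5280, ẋ = 1.9513

phase 1: p=-0.2342, T=0.684, ωT=2.210825, cosh=4.616424, sinh=4.506814; start (x,ẋ)=(-0.142800, -0.083100) → end (x,ẋ)=(0.071871, 0.947792)
phase 2: p=-0.0053, T=0.347, ωT=1.121573, cosh=1.697724, sinh=1.371957; start (x,ẋ)=(0.071871, 0.947792) → end (x,ẋ)=(0.528019, 1.951298)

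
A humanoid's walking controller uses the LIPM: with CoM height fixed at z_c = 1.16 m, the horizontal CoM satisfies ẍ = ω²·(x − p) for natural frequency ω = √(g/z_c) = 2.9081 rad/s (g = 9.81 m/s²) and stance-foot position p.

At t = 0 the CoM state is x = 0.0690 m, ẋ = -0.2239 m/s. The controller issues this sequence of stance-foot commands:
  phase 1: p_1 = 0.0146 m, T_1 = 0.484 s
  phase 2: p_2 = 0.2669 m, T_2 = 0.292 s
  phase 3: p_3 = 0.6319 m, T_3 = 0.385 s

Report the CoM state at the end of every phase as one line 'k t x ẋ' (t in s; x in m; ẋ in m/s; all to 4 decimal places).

1 0.4840 -0.0155 -0.1810
2 0.7760 -0.1830 -1.0344
3 1.1610 -1.2362 -4.9967

phase 1: p=0.0146, T=0.484, ωT=1.407520, cosh=2.165281, sinh=1.920531; start (x,ẋ)=(0.069000, -0.223900) → end (x,ẋ)=(-0.015474, -0.180977)
phase 2: p=0.2669, T=0.292, ωT=0.849165, cosh=1.382733, sinh=0.954961; start (x,ẋ)=(-0.015474, -0.180977) → end (x,ẋ)=(-0.182977, -1.034430)
phase 3: p=0.6319, T=0.385, ωT=1.119619, cosh=1.695045, sinh=1.368640; start (x,ẋ)=(-0.182977, -1.034430) → end (x,ẋ)=(-1.236188, -4.996733)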